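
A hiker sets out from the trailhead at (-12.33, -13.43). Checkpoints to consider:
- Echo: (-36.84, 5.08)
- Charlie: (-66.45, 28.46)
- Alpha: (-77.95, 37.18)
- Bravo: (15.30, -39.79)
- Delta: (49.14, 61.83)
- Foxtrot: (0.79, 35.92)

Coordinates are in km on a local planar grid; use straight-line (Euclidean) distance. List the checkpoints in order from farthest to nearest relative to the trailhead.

Distances from the trailhead:
Delta (49.14, 61.83): 97.2 km
Alpha (-77.95, 37.18): 82.9 km
Charlie (-66.45, 28.46): 68.4 km
Foxtrot (0.79, 35.92): 51.1 km
Bravo (15.30, -39.79): 38.2 km
Echo (-36.84, 5.08): 30.7 km

Delta, Alpha, Charlie, Foxtrot, Bravo, Echo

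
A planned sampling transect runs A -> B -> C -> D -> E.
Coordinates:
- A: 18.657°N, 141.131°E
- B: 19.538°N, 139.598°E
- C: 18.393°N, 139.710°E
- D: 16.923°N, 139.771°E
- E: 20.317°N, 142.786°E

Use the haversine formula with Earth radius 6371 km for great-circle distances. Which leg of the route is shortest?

B–C

Leg distances:
A→B: 188.5 km
B→C: 127.9 km
C→D: 163.6 km
D→E: 493.3 km
The shortest leg is B–C at 127.9 km.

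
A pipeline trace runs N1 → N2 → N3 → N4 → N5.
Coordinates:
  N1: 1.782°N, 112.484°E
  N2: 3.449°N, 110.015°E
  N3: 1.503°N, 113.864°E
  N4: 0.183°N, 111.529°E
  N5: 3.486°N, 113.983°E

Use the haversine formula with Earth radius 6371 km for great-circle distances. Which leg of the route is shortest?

Leg distances:
N1→N2: 331.0 km
N2→N3: 479.2 km
N3→N4: 298.2 km
N4→N5: 457.4 km
The shortest leg is N3–N4 at 298.2 km.

N3–N4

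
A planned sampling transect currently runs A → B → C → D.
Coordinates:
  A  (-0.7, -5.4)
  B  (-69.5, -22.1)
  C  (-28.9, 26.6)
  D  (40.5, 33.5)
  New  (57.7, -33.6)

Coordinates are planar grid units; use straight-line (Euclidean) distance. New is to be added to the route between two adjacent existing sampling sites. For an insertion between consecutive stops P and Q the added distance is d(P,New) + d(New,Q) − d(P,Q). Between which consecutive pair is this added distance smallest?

between C and D

Added distance for inserting New between each consecutive pair:
A–B: 121.8
B–C: 169.8
C–D: 105.0
Smallest added distance is 105.0, inserting between C and D.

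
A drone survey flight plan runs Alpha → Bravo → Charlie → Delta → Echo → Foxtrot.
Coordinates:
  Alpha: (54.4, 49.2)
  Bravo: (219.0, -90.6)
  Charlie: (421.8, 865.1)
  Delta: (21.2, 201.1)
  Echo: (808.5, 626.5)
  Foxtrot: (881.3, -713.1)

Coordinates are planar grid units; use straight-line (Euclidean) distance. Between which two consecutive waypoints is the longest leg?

Leg distances:
Alpha→Bravo: 216.0
Bravo→Charlie: 977.0
Charlie→Delta: 775.5
Delta→Echo: 894.9
Echo→Foxtrot: 1341.6
The longest leg is Echo–Foxtrot at 1341.6.

Echo–Foxtrot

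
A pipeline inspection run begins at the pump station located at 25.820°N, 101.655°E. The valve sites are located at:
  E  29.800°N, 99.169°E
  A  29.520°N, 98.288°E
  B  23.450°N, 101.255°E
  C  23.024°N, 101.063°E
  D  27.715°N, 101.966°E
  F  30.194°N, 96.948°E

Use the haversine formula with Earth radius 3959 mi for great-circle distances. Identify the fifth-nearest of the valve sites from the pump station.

Distance to each, sorted:
D: 132.3 mi
B: 165.7 mi
C: 196.8 mi
E: 314.2 mi
A: 328.3 mi
F: 416.8 mi
The fifth-nearest is A at 328.3 mi.

A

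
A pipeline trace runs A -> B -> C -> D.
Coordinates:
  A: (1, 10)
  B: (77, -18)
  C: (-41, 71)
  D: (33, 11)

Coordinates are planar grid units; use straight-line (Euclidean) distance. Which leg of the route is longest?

Leg distances:
A→B: 81.0
B→C: 147.8
C→D: 95.3
The longest leg is B–C at 147.8.

B–C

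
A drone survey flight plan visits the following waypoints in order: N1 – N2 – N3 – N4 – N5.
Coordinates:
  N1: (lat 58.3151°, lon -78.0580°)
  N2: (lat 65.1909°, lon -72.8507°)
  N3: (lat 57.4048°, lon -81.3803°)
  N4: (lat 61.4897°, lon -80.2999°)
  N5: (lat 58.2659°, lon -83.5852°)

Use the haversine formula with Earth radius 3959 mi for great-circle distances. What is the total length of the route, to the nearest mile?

Leg distances:
N1→N2: 504.3 mi  (cumulative 504.3 mi)
N2→N3: 606.7 mi  (cumulative 1111.0 mi)
N3→N4: 284.8 mi  (cumulative 1395.8 mi)
N4→N5: 250.1 mi  (cumulative 1645.9 mi)
Total route length ≈ 1646 mi.

1646 mi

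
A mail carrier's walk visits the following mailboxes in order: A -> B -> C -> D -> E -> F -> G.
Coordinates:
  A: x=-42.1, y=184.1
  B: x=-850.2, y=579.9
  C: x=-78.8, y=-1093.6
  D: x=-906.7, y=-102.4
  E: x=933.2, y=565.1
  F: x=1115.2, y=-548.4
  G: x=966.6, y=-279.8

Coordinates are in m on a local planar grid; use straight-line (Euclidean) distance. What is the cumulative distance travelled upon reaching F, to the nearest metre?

Leg distances:
A→B: 899.8 m  (cumulative 899.8 m)
B→C: 1842.7 m  (cumulative 2742.6 m)
C→D: 1291.5 m  (cumulative 4034.0 m)
D→E: 1957.2 m  (cumulative 5991.3 m)
E→F: 1128.3 m  (cumulative 7119.5 m)
Cumulative distance at F ≈ 7120 m.

7120 m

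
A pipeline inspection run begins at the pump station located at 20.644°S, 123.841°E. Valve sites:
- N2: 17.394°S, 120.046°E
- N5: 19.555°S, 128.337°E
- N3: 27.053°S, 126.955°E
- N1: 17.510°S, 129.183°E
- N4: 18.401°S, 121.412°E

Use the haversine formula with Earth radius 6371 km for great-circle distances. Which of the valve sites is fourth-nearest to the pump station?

Distance to each, sorted:
N4: 356.4 km
N5: 484.8 km
N2: 538.2 km
N1: 660.7 km
N3: 779.7 km
The fourth-nearest is N1 at 660.7 km.

N1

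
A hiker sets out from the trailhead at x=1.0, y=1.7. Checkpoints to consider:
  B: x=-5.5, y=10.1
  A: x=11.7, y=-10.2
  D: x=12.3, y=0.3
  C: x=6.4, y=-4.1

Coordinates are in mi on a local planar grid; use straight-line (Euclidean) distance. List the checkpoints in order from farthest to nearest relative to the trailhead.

Distances from the trailhead:
A x=11.7, y=-10.2: 16.0 mi
D x=12.3, y=0.3: 11.4 mi
B x=-5.5, y=10.1: 10.6 mi
C x=6.4, y=-4.1: 7.9 mi

A, D, B, C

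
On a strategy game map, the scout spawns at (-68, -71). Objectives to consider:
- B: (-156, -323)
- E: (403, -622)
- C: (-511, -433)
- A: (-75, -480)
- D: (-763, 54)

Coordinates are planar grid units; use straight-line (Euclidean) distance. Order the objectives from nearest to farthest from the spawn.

B, A, C, D, E

Distances from the spawn:
B (-156, -323): 266.9
A (-75, -480): 409.1
C (-511, -433): 572.1
D (-763, 54): 706.2
E (403, -622): 724.9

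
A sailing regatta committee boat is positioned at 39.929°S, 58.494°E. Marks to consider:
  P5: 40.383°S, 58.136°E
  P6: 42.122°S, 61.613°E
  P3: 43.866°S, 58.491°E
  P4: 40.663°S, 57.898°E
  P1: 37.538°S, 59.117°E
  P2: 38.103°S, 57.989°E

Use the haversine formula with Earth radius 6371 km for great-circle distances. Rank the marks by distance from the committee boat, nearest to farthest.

P5, P4, P2, P1, P6, P3

Distances from the committee boat:
P5 40.383°S, 58.136°E: 58.9 km
P4 40.663°S, 57.898°E: 96.0 km
P2 38.103°S, 57.989°E: 207.7 km
P1 37.538°S, 59.117°E: 271.3 km
P6 42.122°S, 61.613°E: 357.6 km
P3 43.866°S, 58.491°E: 437.8 km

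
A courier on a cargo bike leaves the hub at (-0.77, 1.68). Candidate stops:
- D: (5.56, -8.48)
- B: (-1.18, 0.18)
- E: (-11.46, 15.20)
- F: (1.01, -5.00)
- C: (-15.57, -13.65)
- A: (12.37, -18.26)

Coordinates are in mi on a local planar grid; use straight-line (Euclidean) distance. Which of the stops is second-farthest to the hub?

C

Distance to each, sorted:
A: 23.9 mi
C: 21.3 mi
E: 17.2 mi
D: 12.0 mi
F: 6.9 mi
B: 1.6 mi
The second-farthest is C at 21.3 mi.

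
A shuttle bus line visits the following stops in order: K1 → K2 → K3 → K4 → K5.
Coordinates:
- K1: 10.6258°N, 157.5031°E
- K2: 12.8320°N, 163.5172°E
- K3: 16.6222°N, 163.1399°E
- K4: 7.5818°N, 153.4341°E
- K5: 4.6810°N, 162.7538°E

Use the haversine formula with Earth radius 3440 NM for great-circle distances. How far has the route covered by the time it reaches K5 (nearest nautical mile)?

1975 NM

Leg distances:
K1→K2: 377.5 NM  (cumulative 377.5 NM)
K2→K3: 228.6 NM  (cumulative 606.1 NM)
K3→K4: 786.4 NM  (cumulative 1392.5 NM)
K4→K5: 582.9 NM  (cumulative 1975.5 NM)
Cumulative distance at K5 ≈ 1975 NM.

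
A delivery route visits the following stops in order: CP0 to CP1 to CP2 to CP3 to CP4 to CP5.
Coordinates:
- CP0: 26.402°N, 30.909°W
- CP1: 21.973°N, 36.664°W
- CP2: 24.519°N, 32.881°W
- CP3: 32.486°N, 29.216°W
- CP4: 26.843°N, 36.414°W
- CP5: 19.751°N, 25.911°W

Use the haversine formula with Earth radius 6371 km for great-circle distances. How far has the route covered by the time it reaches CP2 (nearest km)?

1243 km

Leg distances:
CP0→CP1: 763.5 km  (cumulative 763.5 km)
CP1→CP2: 479.0 km  (cumulative 1242.6 km)
Cumulative distance at CP2 ≈ 1243 km.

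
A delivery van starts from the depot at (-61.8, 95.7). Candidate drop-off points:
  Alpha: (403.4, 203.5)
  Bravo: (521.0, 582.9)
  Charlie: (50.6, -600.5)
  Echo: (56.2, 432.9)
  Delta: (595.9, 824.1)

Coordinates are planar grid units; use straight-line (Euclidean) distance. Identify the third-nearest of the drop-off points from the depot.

Charlie

Distance to each, sorted:
Echo: 357.3
Alpha: 477.5
Charlie: 705.2
Bravo: 759.6
Delta: 981.4
The third-nearest is Charlie at 705.2.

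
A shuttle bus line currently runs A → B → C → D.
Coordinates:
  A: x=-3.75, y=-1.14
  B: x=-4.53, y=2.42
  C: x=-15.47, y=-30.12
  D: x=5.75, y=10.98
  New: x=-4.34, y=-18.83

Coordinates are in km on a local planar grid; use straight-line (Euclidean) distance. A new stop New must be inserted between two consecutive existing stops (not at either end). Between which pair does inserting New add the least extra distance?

Added distance for inserting New between each consecutive pair:
A–B: 35.3 km
B–C: 2.8 km
C–D: 1.1 km
Smallest added distance is 1.1 km, inserting between C and D.

between C and D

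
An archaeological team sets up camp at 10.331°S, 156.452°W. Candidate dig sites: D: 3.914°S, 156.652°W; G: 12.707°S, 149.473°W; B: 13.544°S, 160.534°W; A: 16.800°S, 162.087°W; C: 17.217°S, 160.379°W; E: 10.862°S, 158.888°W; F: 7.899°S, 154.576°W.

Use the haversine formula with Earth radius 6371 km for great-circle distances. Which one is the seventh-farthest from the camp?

Distance to each, sorted:
A: 942.3 km
C: 875.1 km
G: 804.9 km
D: 713.9 km
B: 569.9 km
F: 339.9 km
E: 272.7 km
The seventh-farthest is E at 272.7 km.

E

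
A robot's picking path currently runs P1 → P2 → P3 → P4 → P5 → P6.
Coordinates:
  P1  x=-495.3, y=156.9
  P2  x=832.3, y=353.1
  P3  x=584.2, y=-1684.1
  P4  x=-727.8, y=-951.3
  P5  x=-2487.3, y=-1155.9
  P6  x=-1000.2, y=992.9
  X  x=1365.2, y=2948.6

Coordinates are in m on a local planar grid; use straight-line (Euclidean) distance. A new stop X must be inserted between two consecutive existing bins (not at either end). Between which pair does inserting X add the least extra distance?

between P1 and P2

Added distance for inserting X between each consecutive pair:
P1–P2: 4662.5 m
P2–P3: 5295.5 m
P3–P4: 7621.3 m
P4–P5: 8284.0 m
P5–P6: 6085.3 m
Smallest added distance is 4662.5 m, inserting between P1 and P2.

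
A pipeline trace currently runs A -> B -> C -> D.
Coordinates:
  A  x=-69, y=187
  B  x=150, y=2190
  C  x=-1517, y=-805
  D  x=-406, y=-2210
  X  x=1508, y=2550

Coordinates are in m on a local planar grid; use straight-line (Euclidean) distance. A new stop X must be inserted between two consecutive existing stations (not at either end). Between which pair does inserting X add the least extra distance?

between A and B

Added distance for inserting X between each consecutive pair:
A–B: 2230.9 m
B–C: 2494.6 m
C–D: 7856.6 m
Smallest added distance is 2230.9 m, inserting between A and B.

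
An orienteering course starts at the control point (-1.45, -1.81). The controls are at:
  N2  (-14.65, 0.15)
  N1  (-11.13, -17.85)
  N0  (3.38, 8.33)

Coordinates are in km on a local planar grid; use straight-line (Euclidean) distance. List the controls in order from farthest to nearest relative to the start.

N1, N2, N0

Distance from the start at (-1.45, -1.81) to each:
N1 (-11.13, -17.85): 18.7 km
N2 (-14.65, 0.15): 13.3 km
N0 (3.38, 8.33): 11.2 km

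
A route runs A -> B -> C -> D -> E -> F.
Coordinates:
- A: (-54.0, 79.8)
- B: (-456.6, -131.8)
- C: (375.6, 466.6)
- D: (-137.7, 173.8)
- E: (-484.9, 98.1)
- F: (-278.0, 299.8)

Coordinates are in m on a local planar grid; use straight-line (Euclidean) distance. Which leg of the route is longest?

Leg distances:
A→B: 454.8 m
B→C: 1025.0 m
C→D: 590.9 m
D→E: 355.4 m
E→F: 288.9 m
The longest leg is B–C at 1025.0 m.

B–C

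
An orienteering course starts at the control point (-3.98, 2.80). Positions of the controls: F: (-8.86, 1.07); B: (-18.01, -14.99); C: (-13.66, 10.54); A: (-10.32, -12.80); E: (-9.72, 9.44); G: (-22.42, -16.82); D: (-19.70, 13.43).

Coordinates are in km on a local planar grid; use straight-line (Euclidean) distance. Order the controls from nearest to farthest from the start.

F, E, C, A, D, B, G

Distances from the start:
F (-8.86, 1.07): 5.2 km
E (-9.72, 9.44): 8.8 km
C (-13.66, 10.54): 12.4 km
A (-10.32, -12.80): 16.8 km
D (-19.70, 13.43): 19.0 km
B (-18.01, -14.99): 22.7 km
G (-22.42, -16.82): 26.9 km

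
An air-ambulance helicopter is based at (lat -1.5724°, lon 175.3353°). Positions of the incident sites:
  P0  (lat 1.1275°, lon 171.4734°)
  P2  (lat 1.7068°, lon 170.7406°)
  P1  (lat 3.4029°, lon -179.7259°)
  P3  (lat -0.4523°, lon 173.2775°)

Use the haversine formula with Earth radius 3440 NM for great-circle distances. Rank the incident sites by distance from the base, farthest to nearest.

Distance from the base at (lat -1.5724°, lon 175.3353°) to each:
P1 (lat 3.4029°, lon -179.7259°): 420.8 NM
P2 (lat 1.7068°, lon 170.7406°): 338.9 NM
P0 (lat 1.1275°, lon 171.4734°): 282.9 NM
P3 (lat -0.4523°, lon 173.2775°): 140.6 NM

P1, P2, P0, P3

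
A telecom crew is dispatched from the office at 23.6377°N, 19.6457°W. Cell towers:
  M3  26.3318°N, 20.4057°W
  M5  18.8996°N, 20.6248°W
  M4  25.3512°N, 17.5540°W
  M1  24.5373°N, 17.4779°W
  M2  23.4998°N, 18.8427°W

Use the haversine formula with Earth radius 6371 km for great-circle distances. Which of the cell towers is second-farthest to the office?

M3

Distance to each, sorted:
M5: 536.5 km
M3: 309.2 km
M4: 284.8 km
M1: 241.7 km
M2: 83.3 km
The second-farthest is M3 at 309.2 km.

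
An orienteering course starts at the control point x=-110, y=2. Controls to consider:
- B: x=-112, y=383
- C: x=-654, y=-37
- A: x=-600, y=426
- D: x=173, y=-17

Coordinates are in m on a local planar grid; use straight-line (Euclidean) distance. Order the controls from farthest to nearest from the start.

Computing each straight-line distance from x=-110, y=2:
A x=-600, y=426: 648.0 m
C x=-654, y=-37: 545.4 m
B x=-112, y=383: 381.0 m
D x=173, y=-17: 283.6 m

A, C, B, D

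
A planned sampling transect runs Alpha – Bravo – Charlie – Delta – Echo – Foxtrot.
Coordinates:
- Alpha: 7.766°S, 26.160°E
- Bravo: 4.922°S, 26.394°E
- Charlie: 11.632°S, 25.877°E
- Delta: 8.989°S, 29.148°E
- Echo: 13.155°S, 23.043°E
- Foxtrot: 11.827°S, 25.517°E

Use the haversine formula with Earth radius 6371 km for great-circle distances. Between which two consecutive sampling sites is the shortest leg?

Leg distances:
Alpha→Bravo: 317.3 km
Bravo→Charlie: 748.3 km
Charlie→Delta: 463.0 km
Delta→Echo: 811.3 km
Echo→Foxtrot: 306.5 km
The shortest leg is Echo–Foxtrot at 306.5 km.

Echo–Foxtrot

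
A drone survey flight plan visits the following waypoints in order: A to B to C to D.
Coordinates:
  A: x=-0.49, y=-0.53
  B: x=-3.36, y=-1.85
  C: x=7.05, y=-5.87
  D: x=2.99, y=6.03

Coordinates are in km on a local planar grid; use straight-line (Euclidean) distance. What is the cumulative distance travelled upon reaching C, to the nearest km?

14 km

Leg distances:
A→B: 3.2 km  (cumulative 3.2 km)
B→C: 11.2 km  (cumulative 14.3 km)
Cumulative distance at C ≈ 14 km.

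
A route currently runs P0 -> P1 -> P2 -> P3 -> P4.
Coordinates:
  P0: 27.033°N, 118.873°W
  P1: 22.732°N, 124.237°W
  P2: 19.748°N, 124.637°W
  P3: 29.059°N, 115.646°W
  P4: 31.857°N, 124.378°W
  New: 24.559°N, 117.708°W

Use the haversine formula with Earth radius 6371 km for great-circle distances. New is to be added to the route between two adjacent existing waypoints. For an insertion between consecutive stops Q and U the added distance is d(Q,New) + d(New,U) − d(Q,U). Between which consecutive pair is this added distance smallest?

between P2 and P3

Added distance for inserting New between each consecutive pair:
P0–P1: 272.1 km
P1–P2: 1252.4 km
P2–P3: 54.6 km
P3–P4: 689.4 km
Smallest added distance is 54.6 km, inserting between P2 and P3.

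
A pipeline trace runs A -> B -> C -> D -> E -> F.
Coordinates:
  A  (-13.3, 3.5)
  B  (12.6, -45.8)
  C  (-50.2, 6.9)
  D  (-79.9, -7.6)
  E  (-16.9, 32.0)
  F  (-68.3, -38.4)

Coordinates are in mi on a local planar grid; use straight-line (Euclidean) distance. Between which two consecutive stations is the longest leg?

Leg distances:
A→B: 55.7 mi
B→C: 82.0 mi
C→D: 33.1 mi
D→E: 74.4 mi
E→F: 87.2 mi
The longest leg is E–F at 87.2 mi.

E–F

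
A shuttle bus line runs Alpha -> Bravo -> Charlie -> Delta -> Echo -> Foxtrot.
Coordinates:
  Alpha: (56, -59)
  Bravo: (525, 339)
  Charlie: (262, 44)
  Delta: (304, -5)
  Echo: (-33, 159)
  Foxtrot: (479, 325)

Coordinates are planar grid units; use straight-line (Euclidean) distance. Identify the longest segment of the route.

Leg distances:
Alpha→Bravo: 615.1
Bravo→Charlie: 395.2
Charlie→Delta: 64.5
Delta→Echo: 374.8
Echo→Foxtrot: 538.2
The longest leg is Alpha–Bravo at 615.1.

Alpha–Bravo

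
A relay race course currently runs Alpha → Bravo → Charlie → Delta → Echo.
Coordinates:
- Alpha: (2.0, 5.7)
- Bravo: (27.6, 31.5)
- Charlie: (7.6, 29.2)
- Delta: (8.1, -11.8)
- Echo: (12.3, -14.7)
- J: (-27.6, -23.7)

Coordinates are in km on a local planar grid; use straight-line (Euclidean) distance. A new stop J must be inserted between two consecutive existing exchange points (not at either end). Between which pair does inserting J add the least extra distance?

between Charlie and Delta

Added distance for inserting J between each consecutive pair:
Alpha–Bravo: 83.4 km
Bravo–Charlie: 121.5 km
Charlie–Delta: 60.2 km
Delta–Echo: 73.4 km
Smallest added distance is 60.2 km, inserting between Charlie and Delta.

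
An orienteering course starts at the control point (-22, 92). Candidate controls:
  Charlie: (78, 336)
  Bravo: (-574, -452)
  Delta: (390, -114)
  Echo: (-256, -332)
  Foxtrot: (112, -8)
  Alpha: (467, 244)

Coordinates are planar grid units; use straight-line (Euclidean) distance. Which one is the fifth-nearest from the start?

Alpha

Distance to each, sorted:
Foxtrot: 167.2
Charlie: 263.7
Delta: 460.6
Echo: 484.3
Alpha: 512.1
Bravo: 775.0
The fifth-nearest is Alpha at 512.1.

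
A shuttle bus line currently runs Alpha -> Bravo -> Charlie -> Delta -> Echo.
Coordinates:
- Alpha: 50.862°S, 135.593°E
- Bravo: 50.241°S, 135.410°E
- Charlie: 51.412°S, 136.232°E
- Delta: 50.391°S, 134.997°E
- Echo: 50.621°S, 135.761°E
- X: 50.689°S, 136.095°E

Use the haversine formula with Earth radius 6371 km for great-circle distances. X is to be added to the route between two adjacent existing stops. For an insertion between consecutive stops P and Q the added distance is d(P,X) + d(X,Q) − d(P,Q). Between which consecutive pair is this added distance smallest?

between Bravo and Charlie

Added distance for inserting X between each consecutive pair:
Alpha–Bravo: 39.5 km
Bravo–Charlie: 8.0 km
Charlie–Delta: 22.5 km
Delta–Echo: 49.3 km
Smallest added distance is 8.0 km, inserting between Bravo and Charlie.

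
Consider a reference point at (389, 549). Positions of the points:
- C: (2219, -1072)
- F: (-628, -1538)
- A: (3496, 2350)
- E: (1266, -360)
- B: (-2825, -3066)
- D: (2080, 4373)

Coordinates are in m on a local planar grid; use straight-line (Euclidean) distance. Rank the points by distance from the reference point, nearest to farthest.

E, F, C, A, D, B

Distance from the reference point at (389, 549) to each:
E (1266, -360): 1263.1 m
F (-628, -1538): 2321.6 m
C (2219, -1072): 2444.7 m
A (3496, 2350): 3591.2 m
D (2080, 4373): 4181.2 m
B (-2825, -3066): 4837.2 m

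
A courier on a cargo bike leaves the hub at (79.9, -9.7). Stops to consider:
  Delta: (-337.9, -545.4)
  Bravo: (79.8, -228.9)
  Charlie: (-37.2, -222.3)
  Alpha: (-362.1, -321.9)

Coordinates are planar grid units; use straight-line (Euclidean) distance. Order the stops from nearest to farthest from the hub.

Computing each straight-line distance from (79.9, -9.7):
Bravo (79.8, -228.9): 219.2
Charlie (-37.2, -222.3): 242.7
Alpha (-362.1, -321.9): 541.1
Delta (-337.9, -545.4): 679.4

Bravo, Charlie, Alpha, Delta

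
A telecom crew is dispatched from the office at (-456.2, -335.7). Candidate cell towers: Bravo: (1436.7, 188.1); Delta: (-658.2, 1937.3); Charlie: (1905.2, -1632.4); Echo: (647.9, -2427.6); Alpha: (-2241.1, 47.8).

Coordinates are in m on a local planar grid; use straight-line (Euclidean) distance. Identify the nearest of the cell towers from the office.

Distances from the office ((-456.2, -335.7)):
Alpha: 1825.6 m
Bravo: 1964.0 m
Delta: 2282.0 m
Echo: 2365.4 m
Charlie: 2694.0 m
The nearest is Alpha at 1825.6 m.

Alpha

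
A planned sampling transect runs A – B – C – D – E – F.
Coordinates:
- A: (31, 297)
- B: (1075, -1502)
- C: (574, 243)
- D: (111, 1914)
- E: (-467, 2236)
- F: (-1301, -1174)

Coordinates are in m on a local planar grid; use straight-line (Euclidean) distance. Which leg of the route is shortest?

Leg distances:
A→B: 2080.0 m
B→C: 1815.5 m
C→D: 1734.0 m
D→E: 661.6 m
E→F: 3510.5 m
The shortest leg is D–E at 661.6 m.

D–E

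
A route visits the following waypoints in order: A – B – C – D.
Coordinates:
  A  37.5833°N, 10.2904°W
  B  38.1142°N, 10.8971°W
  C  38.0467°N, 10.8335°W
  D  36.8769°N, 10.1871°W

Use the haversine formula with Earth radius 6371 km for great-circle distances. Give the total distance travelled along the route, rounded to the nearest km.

231 km

Leg distances:
A→B: 79.5 km  (cumulative 79.5 km)
B→C: 9.3 km  (cumulative 88.9 km)
C→D: 142.0 km  (cumulative 230.9 km)
Total route length ≈ 231 km.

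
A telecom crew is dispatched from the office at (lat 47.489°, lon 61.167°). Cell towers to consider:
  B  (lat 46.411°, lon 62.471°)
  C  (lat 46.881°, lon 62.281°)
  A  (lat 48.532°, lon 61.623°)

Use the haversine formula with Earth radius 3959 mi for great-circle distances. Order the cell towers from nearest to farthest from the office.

C, A, B

Distances from the office:
C (lat 46.881°, lon 62.281°): 67.1 mi
A (lat 48.532°, lon 61.623°): 75.1 mi
B (lat 46.411°, lon 62.471°): 96.6 mi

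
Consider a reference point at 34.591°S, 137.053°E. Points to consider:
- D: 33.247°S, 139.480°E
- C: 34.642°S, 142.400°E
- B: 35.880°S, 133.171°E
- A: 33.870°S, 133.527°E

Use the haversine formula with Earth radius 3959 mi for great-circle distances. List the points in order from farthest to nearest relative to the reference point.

C, B, A, D

Distance from the reference point at 34.591°S, 137.053°E to each:
C 34.642°S, 142.400°E: 304.0 mi
B 35.880°S, 133.171°E: 236.5 mi
A 33.870°S, 133.527°E: 207.5 mi
D 33.247°S, 139.480°E: 167.3 mi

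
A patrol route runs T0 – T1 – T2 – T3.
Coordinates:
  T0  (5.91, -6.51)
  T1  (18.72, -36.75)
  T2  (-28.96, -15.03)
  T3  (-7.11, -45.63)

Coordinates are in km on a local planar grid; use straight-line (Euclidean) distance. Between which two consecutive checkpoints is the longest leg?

T1–T2

Leg distances:
T0→T1: 32.8 km
T1→T2: 52.4 km
T2→T3: 37.6 km
The longest leg is T1–T2 at 52.4 km.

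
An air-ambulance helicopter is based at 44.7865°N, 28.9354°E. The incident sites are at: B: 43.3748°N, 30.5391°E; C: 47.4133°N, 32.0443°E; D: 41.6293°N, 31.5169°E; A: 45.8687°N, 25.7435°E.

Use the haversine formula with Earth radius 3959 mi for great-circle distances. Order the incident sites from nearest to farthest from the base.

Distances from the base:
B 43.3748°N, 30.5391°E: 125.9 mi
A 45.8687°N, 25.7435°E: 172.1 mi
C 47.4133°N, 32.0443°E: 234.8 mi
D 41.6293°N, 31.5169°E: 253.9 mi

B, A, C, D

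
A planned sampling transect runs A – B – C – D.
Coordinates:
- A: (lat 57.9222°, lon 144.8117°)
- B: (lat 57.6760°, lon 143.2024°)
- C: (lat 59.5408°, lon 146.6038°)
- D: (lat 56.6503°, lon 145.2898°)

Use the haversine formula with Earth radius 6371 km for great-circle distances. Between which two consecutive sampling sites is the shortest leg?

A–B

Leg distances:
A→B: 99.2 km
B→C: 286.0 km
C→D: 330.5 km
The shortest leg is A–B at 99.2 km.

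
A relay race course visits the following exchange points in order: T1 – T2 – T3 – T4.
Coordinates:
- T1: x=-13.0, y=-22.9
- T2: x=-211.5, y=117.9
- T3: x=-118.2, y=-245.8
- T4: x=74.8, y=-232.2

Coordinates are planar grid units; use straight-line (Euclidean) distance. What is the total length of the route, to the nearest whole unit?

Leg distances:
T1→T2: 243.4  (cumulative 243.4)
T2→T3: 375.5  (cumulative 618.8)
T3→T4: 193.5  (cumulative 812.3)
Total route length ≈ 812.

812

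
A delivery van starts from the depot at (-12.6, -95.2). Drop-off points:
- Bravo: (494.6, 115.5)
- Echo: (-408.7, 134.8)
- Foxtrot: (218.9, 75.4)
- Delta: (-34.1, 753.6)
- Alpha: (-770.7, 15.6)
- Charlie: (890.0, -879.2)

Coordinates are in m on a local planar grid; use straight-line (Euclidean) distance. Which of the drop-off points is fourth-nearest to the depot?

Distance to each, sorted:
Foxtrot: 287.6 m
Echo: 458.0 m
Bravo: 549.2 m
Alpha: 766.2 m
Delta: 849.1 m
Charlie: 1195.6 m
The fourth-nearest is Alpha at 766.2 m.

Alpha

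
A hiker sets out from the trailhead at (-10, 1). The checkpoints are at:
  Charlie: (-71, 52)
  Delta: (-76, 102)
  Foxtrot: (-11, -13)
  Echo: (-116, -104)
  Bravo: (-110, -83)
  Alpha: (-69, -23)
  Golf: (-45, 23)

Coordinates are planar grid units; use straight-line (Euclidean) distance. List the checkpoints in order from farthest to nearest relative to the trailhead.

Distance from the trailhead at (-10, 1) to each:
Echo (-116, -104): 149.2
Bravo (-110, -83): 130.6
Delta (-76, 102): 120.7
Charlie (-71, 52): 79.5
Alpha (-69, -23): 63.7
Golf (-45, 23): 41.3
Foxtrot (-11, -13): 14.0

Echo, Bravo, Delta, Charlie, Alpha, Golf, Foxtrot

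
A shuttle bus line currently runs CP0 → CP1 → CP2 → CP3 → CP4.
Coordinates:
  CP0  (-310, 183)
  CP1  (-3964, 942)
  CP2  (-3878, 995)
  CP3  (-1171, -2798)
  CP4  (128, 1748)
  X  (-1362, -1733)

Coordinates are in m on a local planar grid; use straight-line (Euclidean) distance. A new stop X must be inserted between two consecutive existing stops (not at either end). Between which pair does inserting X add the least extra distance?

Added distance for inserting X between each consecutive pair:
CP0–CP1: 2185.6 m
CP1–CP2: 7341.8 m
CP2–CP3: 133.2 m
CP3–CP4: 140.5 m
Smallest added distance is 133.2 m, inserting between CP2 and CP3.

between CP2 and CP3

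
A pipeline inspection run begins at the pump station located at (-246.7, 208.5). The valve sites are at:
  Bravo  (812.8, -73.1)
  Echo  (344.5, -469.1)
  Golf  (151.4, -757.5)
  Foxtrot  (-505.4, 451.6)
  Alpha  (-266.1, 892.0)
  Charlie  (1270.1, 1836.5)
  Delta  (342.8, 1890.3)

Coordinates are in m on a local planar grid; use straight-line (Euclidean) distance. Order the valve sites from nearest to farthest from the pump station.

Foxtrot, Alpha, Echo, Golf, Bravo, Delta, Charlie

Distance from the pump station at (-246.7, 208.5) to each:
Foxtrot (-505.4, 451.6): 355.0 m
Alpha (-266.1, 892.0): 683.8 m
Echo (344.5, -469.1): 899.3 m
Golf (151.4, -757.5): 1044.8 m
Bravo (812.8, -73.1): 1096.3 m
Delta (342.8, 1890.3): 1782.1 m
Charlie (1270.1, 1836.5): 2225.1 m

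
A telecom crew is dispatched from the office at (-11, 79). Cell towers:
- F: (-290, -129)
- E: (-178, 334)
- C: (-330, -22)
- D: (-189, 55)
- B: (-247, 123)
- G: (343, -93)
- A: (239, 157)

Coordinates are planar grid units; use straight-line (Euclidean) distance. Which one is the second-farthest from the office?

Distances from the office ((-11, 79)):
G: 393.6
F: 348.0
C: 334.6
E: 304.8
A: 261.9
B: 240.1
D: 179.6
The second-farthest is F at 348.0.

F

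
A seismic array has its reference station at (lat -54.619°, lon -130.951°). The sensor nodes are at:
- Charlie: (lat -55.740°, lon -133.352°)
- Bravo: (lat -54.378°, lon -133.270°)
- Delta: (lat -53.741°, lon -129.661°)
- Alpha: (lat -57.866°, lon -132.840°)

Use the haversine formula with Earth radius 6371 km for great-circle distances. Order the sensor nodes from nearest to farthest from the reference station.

Computing each great-circle distance from (lat -54.619°, lon -130.951°):
Delta (lat -53.741°, lon -129.661°): 128.8 km
Bravo (lat -54.378°, lon -133.270°): 152.1 km
Charlie (lat -55.740°, lon -133.352°): 196.9 km
Alpha (lat -57.866°, lon -132.840°): 379.4 km

Delta, Bravo, Charlie, Alpha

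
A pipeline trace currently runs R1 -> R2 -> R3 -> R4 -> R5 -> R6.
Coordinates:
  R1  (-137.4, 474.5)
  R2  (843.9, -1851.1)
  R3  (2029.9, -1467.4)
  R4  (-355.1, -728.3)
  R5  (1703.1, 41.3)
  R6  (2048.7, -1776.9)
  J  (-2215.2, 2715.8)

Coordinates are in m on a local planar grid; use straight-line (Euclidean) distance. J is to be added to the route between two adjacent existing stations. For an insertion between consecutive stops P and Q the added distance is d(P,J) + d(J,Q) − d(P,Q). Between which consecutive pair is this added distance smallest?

between R1 and R2

Added distance for inserting J between each consecutive pair:
R1–R2: 6028.9 m
R2–R3: 10210.1 m
R3–R4: 7377.3 m
R4–R5: 6461.0 m
R5–R6: 9087.3 m
Smallest added distance is 6028.9 m, inserting between R1 and R2.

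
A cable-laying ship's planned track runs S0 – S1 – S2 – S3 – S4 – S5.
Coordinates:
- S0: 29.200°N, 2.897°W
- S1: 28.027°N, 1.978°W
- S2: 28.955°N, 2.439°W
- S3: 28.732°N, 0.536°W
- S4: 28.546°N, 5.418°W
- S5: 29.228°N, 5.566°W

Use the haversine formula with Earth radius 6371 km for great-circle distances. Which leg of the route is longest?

S3–S4

Leg distances:
S0→S1: 158.3 km
S1→S2: 112.6 km
S2→S3: 187.0 km
S3→S4: 476.9 km
S4→S5: 77.2 km
The longest leg is S3–S4 at 476.9 km.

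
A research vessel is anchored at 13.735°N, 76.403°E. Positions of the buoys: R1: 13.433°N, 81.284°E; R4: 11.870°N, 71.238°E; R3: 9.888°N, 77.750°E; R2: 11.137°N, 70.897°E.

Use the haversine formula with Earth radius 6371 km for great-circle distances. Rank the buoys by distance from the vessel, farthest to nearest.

Computing each great-circle distance from 13.735°N, 76.403°E:
R2 11.137°N, 70.897°E: 663.9 km
R4 11.870°N, 71.238°E: 597.2 km
R1 13.433°N, 81.284°E: 528.6 km
R3 9.888°N, 77.750°E: 452.2 km

R2, R4, R1, R3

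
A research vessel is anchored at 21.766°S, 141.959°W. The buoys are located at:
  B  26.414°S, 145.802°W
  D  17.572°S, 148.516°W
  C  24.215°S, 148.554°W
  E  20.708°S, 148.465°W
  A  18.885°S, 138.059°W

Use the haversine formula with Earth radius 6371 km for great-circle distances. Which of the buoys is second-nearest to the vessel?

B

Distance to each, sorted:
A: 517.6 km
B: 647.4 km
E: 684.4 km
C: 727.8 km
D: 829.8 km
The second-nearest is B at 647.4 km.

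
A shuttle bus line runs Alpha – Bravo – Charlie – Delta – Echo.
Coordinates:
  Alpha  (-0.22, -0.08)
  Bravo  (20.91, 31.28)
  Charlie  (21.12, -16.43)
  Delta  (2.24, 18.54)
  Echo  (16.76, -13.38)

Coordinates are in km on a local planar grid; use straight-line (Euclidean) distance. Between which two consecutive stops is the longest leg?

Leg distances:
Alpha→Bravo: 37.8 km
Bravo→Charlie: 47.7 km
Charlie→Delta: 39.7 km
Delta→Echo: 35.1 km
The longest leg is Bravo–Charlie at 47.7 km.

Bravo–Charlie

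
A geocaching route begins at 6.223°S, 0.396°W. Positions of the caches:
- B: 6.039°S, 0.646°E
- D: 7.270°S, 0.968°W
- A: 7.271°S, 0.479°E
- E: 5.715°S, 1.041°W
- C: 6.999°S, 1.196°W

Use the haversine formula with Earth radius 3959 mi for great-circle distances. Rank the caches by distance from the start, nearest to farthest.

E, B, C, D, A

Distance from the start at 6.223°S, 0.396°W to each:
E 5.715°S, 1.041°W: 56.5 mi
B 6.039°S, 0.646°E: 72.7 mi
C 6.999°S, 1.196°W: 76.7 mi
D 7.270°S, 0.968°W: 82.3 mi
A 7.271°S, 0.479°E: 94.1 mi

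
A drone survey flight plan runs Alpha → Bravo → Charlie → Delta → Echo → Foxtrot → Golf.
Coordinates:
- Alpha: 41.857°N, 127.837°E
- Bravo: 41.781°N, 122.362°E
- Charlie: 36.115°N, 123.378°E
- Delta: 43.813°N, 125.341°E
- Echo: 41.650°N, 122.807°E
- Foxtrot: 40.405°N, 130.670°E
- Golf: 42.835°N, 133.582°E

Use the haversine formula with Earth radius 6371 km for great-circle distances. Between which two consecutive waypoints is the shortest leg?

Delta–Echo

Leg distances:
Alpha→Bravo: 453.7 km
Bravo→Charlie: 636.1 km
Charlie→Delta: 872.1 km
Delta→Echo: 317.3 km
Echo→Foxtrot: 673.7 km
Foxtrot→Golf: 362.7 km
The shortest leg is Delta–Echo at 317.3 km.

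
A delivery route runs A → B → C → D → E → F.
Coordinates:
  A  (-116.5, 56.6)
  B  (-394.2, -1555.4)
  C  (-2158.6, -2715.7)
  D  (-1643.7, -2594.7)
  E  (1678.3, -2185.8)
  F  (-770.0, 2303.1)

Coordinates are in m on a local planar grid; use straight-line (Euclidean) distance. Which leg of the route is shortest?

Leg distances:
A→B: 1635.7 m
B→C: 2111.7 m
C→D: 528.9 m
D→E: 3347.1 m
E→F: 5113.2 m
The shortest leg is C–D at 528.9 m.

C–D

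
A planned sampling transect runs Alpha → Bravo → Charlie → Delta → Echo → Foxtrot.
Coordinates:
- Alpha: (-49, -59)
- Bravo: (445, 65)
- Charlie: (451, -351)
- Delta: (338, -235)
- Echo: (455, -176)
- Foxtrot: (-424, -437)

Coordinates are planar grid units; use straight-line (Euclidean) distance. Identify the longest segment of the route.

Leg distances:
Alpha→Bravo: 509.3
Bravo→Charlie: 416.0
Charlie→Delta: 161.9
Delta→Echo: 131.0
Echo→Foxtrot: 916.9
The longest leg is Echo–Foxtrot at 916.9.

Echo–Foxtrot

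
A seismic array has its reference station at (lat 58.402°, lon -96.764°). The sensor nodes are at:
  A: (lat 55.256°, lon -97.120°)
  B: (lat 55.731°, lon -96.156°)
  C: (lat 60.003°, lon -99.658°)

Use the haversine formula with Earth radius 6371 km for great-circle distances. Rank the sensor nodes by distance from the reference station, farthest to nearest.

A, B, C

Computing each great-circle distance from (lat 58.402°, lon -96.764°):
A (lat 55.256°, lon -97.120°): 350.5 km
B (lat 55.731°, lon -96.156°): 299.3 km
C (lat 60.003°, lon -99.658°): 242.5 km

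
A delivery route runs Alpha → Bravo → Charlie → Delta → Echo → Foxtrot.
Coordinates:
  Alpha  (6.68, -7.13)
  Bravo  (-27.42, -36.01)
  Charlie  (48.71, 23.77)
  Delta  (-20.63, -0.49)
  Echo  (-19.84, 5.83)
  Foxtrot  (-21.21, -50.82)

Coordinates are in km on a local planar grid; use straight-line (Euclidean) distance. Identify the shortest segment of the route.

Delta–Echo

Leg distances:
Alpha→Bravo: 44.7 km
Bravo→Charlie: 96.8 km
Charlie→Delta: 73.5 km
Delta→Echo: 6.4 km
Echo→Foxtrot: 56.7 km
The shortest leg is Delta–Echo at 6.4 km.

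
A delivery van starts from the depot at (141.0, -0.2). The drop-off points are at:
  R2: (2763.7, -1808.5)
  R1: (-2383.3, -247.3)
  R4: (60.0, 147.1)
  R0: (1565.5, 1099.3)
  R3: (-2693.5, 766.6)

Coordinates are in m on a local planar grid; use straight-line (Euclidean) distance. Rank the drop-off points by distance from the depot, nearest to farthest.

Distances from the depot:
R4 (60.0, 147.1): 168.1 m
R0 (1565.5, 1099.3): 1799.5 m
R1 (-2383.3, -247.3): 2536.4 m
R3 (-2693.5, 766.6): 2936.4 m
R2 (2763.7, -1808.5): 3185.7 m

R4, R0, R1, R3, R2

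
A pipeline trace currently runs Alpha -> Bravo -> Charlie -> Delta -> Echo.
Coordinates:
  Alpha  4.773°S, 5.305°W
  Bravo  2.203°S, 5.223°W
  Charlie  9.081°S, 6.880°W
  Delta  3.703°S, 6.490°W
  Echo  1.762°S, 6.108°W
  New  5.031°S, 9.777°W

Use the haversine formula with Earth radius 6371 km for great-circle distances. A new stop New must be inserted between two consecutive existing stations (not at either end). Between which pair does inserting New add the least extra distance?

between Charlie and Delta

Added distance for inserting New between each consecutive pair:
Alpha–Bravo: 805.5 km
Bravo–Charlie: 361.0 km
Charlie–Delta: 345.9 km
Delta–Echo: 719.1 km
Smallest added distance is 345.9 km, inserting between Charlie and Delta.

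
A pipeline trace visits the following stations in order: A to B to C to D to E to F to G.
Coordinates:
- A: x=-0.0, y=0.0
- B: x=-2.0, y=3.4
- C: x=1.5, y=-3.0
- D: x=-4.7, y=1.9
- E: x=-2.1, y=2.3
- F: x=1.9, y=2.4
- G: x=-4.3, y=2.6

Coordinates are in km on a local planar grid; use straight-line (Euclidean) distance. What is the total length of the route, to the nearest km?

Leg distances:
A→B: 3.9 km  (cumulative 3.9 km)
B→C: 7.3 km  (cumulative 11.2 km)
C→D: 7.9 km  (cumulative 19.1 km)
D→E: 2.6 km  (cumulative 21.8 km)
E→F: 4.0 km  (cumulative 25.8 km)
F→G: 6.2 km  (cumulative 32.0 km)
Total route length ≈ 32 km.

32 km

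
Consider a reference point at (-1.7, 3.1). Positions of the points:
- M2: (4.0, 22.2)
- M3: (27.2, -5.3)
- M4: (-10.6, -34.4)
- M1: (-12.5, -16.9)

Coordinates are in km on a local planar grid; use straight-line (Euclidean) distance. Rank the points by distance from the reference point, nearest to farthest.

Distances from the reference point:
M2 (4.0, 22.2): 19.9 km
M1 (-12.5, -16.9): 22.7 km
M3 (27.2, -5.3): 30.1 km
M4 (-10.6, -34.4): 38.5 km

M2, M1, M3, M4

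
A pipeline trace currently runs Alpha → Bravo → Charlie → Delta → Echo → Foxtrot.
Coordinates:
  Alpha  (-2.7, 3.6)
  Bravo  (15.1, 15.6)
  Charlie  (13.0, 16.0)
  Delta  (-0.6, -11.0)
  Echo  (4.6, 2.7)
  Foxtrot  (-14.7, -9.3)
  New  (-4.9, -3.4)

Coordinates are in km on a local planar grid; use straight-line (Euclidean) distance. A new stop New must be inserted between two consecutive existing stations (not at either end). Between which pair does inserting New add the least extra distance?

between Echo and Foxtrot

Added distance for inserting New between each consecutive pair:
Alpha–Bravo: 13.5 km
Bravo–Charlie: 51.8 km
Charlie–Delta: 4.9 km
Delta–Echo: 5.4 km
Echo–Foxtrot: 0.0 km
Smallest added distance is 0.0 km, inserting between Echo and Foxtrot.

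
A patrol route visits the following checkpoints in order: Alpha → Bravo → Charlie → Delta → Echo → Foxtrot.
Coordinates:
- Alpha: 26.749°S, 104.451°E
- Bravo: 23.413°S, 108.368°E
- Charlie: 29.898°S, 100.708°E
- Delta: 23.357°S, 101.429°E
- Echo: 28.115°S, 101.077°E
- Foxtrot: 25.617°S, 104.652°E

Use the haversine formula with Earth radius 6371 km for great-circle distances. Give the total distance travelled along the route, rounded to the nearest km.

3301 km

Leg distances:
Alpha→Bravo: 541.4 km  (cumulative 541.4 km)
Bravo→Charlie: 1047.9 km  (cumulative 1589.4 km)
Charlie→Delta: 730.8 km  (cumulative 2320.2 km)
Delta→Echo: 530.2 km  (cumulative 2850.4 km)
Echo→Foxtrot: 450.4 km  (cumulative 3300.8 km)
Total route length ≈ 3301 km.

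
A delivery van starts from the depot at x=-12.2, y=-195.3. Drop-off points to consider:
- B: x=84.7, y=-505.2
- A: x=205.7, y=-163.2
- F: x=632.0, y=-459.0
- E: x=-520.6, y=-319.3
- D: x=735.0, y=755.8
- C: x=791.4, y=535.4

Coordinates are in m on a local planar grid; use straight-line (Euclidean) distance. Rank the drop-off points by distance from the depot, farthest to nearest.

D, C, F, E, B, A

Computing each straight-line distance from x=-12.2, y=-195.3:
D x=735.0, y=755.8: 1209.5 m
C x=791.4, y=535.4: 1086.1 m
F x=632.0, y=-459.0: 696.1 m
E x=-520.6, y=-319.3: 523.3 m
B x=84.7, y=-505.2: 324.7 m
A x=205.7, y=-163.2: 220.3 m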